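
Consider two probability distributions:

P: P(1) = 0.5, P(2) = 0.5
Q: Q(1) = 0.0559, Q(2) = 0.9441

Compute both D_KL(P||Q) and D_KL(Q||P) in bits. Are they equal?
D_KL(P||Q) = 1.1220 bits, D_KL(Q||P) = 0.6891 bits. No, they are not equal.

D_KL(P||Q) = Σ P(x) log₂(P(x)/Q(x))

Computing term by term:
  P(1)·log₂(P(1)/Q(1)) = 0.5·log₂(0.5/0.0559) = 1.58050
  P(2)·log₂(P(2)/Q(2)) = 0.5·log₂(0.5/0.9441) = -0.45851

D_KL(P||Q) = 1.58050 - 0.45851 = 1.12199 ≈ 1.1220 bits

D_KL(Q||P) = Σ Q(x) log₂(Q(x)/P(x))

Computing term by term:
  Q(1)·log₂(Q(1)/P(1)) = 0.0559·log₂(0.0559/0.5) = -0.17670
  Q(2)·log₂(Q(2)/P(2)) = 0.9441·log₂(0.9441/0.5) = 0.86575

D_KL(Q||P) = -0.17670 + 0.86575 = 0.68905 ≈ 0.6891 bits

These are NOT equal (difference: 0.4329 bits). KL divergence is asymmetric: D_KL(P||Q) ≠ D_KL(Q||P) in general.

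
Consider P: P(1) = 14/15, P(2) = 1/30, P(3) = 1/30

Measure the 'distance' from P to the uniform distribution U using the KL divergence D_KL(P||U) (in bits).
1.1649 bits

U(i) = 1/3 for all i

D_KL(P||U) = Σ P(x) log₂(P(x) / (1/3))
           = Σ P(x) log₂(P(x)) + log₂(3)
           = log₂(3) - H(P)

H(P) = -Σ P(x) log₂(P(x)):
  -P(1)·log₂(P(1)) = -(14/15)·log₂(14/15) = 0.09290
  -P(2)·log₂(P(2)) = -(1/30)·log₂(1/30) = 0.16356
  -P(3)·log₂(P(3)) = -(1/30)·log₂(1/30) = 0.16356
H(P) = 0.09290 + 0.16356 + 0.16356 = 0.42002 bits

log₂(3) = 1.58496 bits

D_KL(P||U) = 1.58496 - 0.42002 = 1.16494 ≈ 1.1649 bits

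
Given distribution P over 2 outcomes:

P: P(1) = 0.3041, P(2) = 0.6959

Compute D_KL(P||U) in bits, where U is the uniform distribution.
0.1138 bits

U(i) = 1/2 for all i

D_KL(P||U) = Σ P(x) log₂(P(x) / (1/2))
           = Σ P(x) log₂(P(x)) + log₂(2)
           = log₂(2) - H(P)

H(P) = -Σ P(x) log₂(P(x)):
  -P(1)·log₂(P(1)) = -(0.3041)·log₂(0.3041) = 0.52226
  -P(2)·log₂(P(2)) = -(0.6959)·log₂(0.6959) = 0.36399
H(P) = 0.52226 + 0.36399 = 0.88625 bits

log₂(2) = 1.00000 bits

D_KL(P||U) = 1.00000 - 0.88625 = 0.11375 ≈ 0.1138 bits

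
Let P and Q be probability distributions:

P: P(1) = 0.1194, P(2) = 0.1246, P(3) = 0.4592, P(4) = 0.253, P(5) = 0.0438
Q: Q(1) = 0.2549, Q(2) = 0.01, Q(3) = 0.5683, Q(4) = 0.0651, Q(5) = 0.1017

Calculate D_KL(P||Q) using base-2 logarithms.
0.6238 bits

D_KL(P||Q) = Σ P(x) log₂(P(x)/Q(x))

Computing term by term:
  P(1)·log₂(P(1)/Q(1)) = 0.1194·log₂(0.1194/0.2549) = -0.13064
  P(2)·log₂(P(2)/Q(2)) = 0.1246·log₂(0.1246/0.01) = 0.45345
  P(3)·log₂(P(3)/Q(3)) = 0.4592·log₂(0.4592/0.5683) = -0.14122
  P(4)·log₂(P(4)/Q(4)) = 0.253·log₂(0.253/0.0651) = 0.49548
  P(5)·log₂(P(5)/Q(5)) = 0.0438·log₂(0.0438/0.1017) = -0.05323

D_KL(P||Q) = -0.13064 + 0.45345 - 0.14122 + 0.49548 - 0.05323 = 0.62384 ≈ 0.6238 bits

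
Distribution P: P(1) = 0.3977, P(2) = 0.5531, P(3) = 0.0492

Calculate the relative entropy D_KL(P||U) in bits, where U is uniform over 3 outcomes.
0.3696 bits

U(i) = 1/3 for all i

D_KL(P||U) = Σ P(x) log₂(P(x) / (1/3))
           = Σ P(x) log₂(P(x)) + log₂(3)
           = log₂(3) - H(P)

H(P) = -Σ P(x) log₂(P(x)):
  -P(1)·log₂(P(1)) = -(0.3977)·log₂(0.3977) = 0.52904
  -P(2)·log₂(P(2)) = -(0.5531)·log₂(0.5531) = 0.47256
  -P(3)·log₂(P(3)) = -(0.0492)·log₂(0.0492) = 0.21378
H(P) = 0.52904 + 0.47256 + 0.21378 = 1.21538 bits

log₂(3) = 1.58496 bits

D_KL(P||U) = 1.58496 - 1.21538 = 0.36958 ≈ 0.3696 bits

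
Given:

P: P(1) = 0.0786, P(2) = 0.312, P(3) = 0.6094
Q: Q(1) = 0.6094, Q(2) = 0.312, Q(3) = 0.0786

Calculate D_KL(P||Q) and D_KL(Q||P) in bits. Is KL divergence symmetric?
D_KL(P||Q) = 1.5684 bits, D_KL(Q||P) = 1.5684 bits. The two values coincide for this particular pair, but no — KL divergence is not symmetric in general.

D_KL(P||Q) = Σ P(x) log₂(P(x)/Q(x))

Computing term by term:
  P(1)·log₂(P(1)/Q(1)) = 0.0786·log₂(0.0786/0.6094) = -0.23225
  P(2)·log₂(P(2)/Q(2)) = 0.312·log₂(0.312/0.312) = 0.00000
  P(3)·log₂(P(3)/Q(3)) = 0.6094·log₂(0.6094/0.0786) = 1.80065

D_KL(P||Q) = -0.23225 + 0.00000 + 1.80065 = 1.56840 ≈ 1.5684 bits

D_KL(Q||P) = Σ Q(x) log₂(Q(x)/P(x))

Computing term by term:
  Q(1)·log₂(Q(1)/P(1)) = 0.6094·log₂(0.6094/0.0786) = 1.80065
  Q(2)·log₂(Q(2)/P(2)) = 0.312·log₂(0.312/0.312) = 0.00000
  Q(3)·log₂(Q(3)/P(3)) = 0.0786·log₂(0.0786/0.6094) = -0.23225

D_KL(Q||P) = 1.80065 + 0.00000 - 0.23225 = 1.56840 ≈ 1.5684 bits

These ARE equal here. Q is P with outcomes relabeled (Q(1) = P(3), Q(3) = P(1)) by a relabeling that is its own inverse, so the two sums contain exactly the same terms in a different order. This is a special case — KL divergence is not symmetric in general: D_KL(P||Q) ≠ D_KL(Q||P) for most P, Q.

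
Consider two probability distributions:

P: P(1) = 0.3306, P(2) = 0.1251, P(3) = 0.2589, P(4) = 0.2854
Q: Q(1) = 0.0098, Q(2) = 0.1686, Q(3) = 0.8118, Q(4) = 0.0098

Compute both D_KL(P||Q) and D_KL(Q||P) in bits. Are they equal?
D_KL(P||Q) = 2.5857 bits, D_KL(Q||P) = 1.3136 bits. No, they are not equal.

D_KL(P||Q) = Σ P(x) log₂(P(x)/Q(x))

Computing term by term:
  P(1)·log₂(P(1)/Q(1)) = 0.3306·log₂(0.3306/0.0098) = 1.67818
  P(2)·log₂(P(2)/Q(2)) = 0.1251·log₂(0.1251/0.1686) = -0.05386
  P(3)·log₂(P(3)/Q(3)) = 0.2589·log₂(0.2589/0.8118) = -0.42686
  P(4)·log₂(P(4)/Q(4)) = 0.2854·log₂(0.2854/0.0098) = 1.38820

D_KL(P||Q) = 1.67818 - 0.05386 - 0.42686 + 1.38820 = 2.58566 ≈ 2.5857 bits

D_KL(Q||P) = Σ Q(x) log₂(Q(x)/P(x))

Computing term by term:
  Q(1)·log₂(Q(1)/P(1)) = 0.0098·log₂(0.0098/0.3306) = -0.04975
  Q(2)·log₂(Q(2)/P(2)) = 0.1686·log₂(0.1686/0.1251) = 0.07259
  Q(3)·log₂(Q(3)/P(3)) = 0.8118·log₂(0.8118/0.2589) = 1.33844
  Q(4)·log₂(Q(4)/P(4)) = 0.0098·log₂(0.0098/0.2854) = -0.04767

D_KL(Q||P) = -0.04975 + 0.07259 + 1.33844 - 0.04767 = 1.31361 ≈ 1.3136 bits

These are NOT equal (difference: 1.2721 bits). KL divergence is asymmetric: D_KL(P||Q) ≠ D_KL(Q||P) in general.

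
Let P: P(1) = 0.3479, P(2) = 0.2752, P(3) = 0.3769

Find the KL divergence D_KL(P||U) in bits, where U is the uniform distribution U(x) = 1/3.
0.0122 bits

U(i) = 1/3 for all i

D_KL(P||U) = Σ P(x) log₂(P(x) / (1/3))
           = Σ P(x) log₂(P(x)) + log₂(3)
           = log₂(3) - H(P)

H(P) = -Σ P(x) log₂(P(x)):
  -P(1)·log₂(P(1)) = -(0.3479)·log₂(0.3479) = 0.52994
  -P(2)·log₂(P(2)) = -(0.2752)·log₂(0.2752) = 0.51227
  -P(3)·log₂(P(3)) = -(0.3769)·log₂(0.3769) = 0.53058
H(P) = 0.52994 + 0.51227 + 0.53058 = 1.57279 bits

log₂(3) = 1.58496 bits

D_KL(P||U) = 1.58496 - 1.57279 = 0.01217 ≈ 0.0122 bits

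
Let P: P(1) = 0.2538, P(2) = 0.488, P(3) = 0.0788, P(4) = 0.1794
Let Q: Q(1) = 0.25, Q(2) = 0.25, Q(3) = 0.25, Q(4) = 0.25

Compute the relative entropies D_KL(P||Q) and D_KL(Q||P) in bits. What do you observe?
D_KL(P||Q) = 0.2593 bits, D_KL(Q||P) = 0.2894 bits. The two directions give different values (D_KL(Q||P) exceeds D_KL(P||Q) by 0.0301 bits): KL divergence is asymmetric.

D_KL(P||Q) = Σ P(x) log₂(P(x)/Q(x))

Computing term by term:
  P(1)·log₂(P(1)/Q(1)) = 0.2538·log₂(0.2538/0.25) = 0.00552
  P(2)·log₂(P(2)/Q(2)) = 0.488·log₂(0.488/0.25) = 0.47090
  P(3)·log₂(P(3)/Q(3)) = 0.0788·log₂(0.0788/0.25) = -0.13125
  P(4)·log₂(P(4)/Q(4)) = 0.1794·log₂(0.1794/0.25) = -0.08589

D_KL(P||Q) = 0.00552 + 0.47090 - 0.13125 - 0.08589 = 0.25928 ≈ 0.2593 bits

D_KL(Q||P) = Σ Q(x) log₂(Q(x)/P(x))

Computing term by term:
  Q(1)·log₂(Q(1)/P(1)) = 0.25·log₂(0.25/0.2538) = -0.00544
  Q(2)·log₂(Q(2)/P(2)) = 0.25·log₂(0.25/0.488) = -0.24124
  Q(3)·log₂(Q(3)/P(3)) = 0.25·log₂(0.25/0.0788) = 0.41642
  Q(4)·log₂(Q(4)/P(4)) = 0.25·log₂(0.25/0.1794) = 0.11969

D_KL(Q||P) = -0.00544 - 0.24124 + 0.41642 + 0.11969 = 0.28943 ≈ 0.2894 bits

These are NOT equal (difference: 0.0301 bits). KL divergence is asymmetric: D_KL(P||Q) ≠ D_KL(Q||P) in general.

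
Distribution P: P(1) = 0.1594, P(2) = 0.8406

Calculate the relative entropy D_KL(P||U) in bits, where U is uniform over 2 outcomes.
0.3671 bits

U(i) = 1/2 for all i

D_KL(P||U) = Σ P(x) log₂(P(x) / (1/2))
           = Σ P(x) log₂(P(x)) + log₂(2)
           = log₂(2) - H(P)

H(P) = -Σ P(x) log₂(P(x)):
  -P(1)·log₂(P(1)) = -(0.1594)·log₂(0.1594) = 0.42229
  -P(2)·log₂(P(2)) = -(0.8406)·log₂(0.8406) = 0.21058
H(P) = 0.42229 + 0.21058 = 0.63287 bits

log₂(2) = 1.00000 bits

D_KL(P||U) = 1.00000 - 0.63287 = 0.36713 ≈ 0.3671 bits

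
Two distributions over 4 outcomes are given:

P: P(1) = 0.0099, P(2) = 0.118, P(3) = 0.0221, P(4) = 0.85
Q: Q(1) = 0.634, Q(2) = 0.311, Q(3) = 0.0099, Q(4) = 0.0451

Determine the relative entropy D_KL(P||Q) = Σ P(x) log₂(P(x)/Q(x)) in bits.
3.4020 bits

D_KL(P||Q) = Σ P(x) log₂(P(x)/Q(x))

Computing term by term:
  P(1)·log₂(P(1)/Q(1)) = 0.0099·log₂(0.0099/0.634) = -0.05941
  P(2)·log₂(P(2)/Q(2)) = 0.118·log₂(0.118/0.311) = -0.16498
  P(3)·log₂(P(3)/Q(3)) = 0.0221·log₂(0.0221/0.0099) = 0.02560
  P(4)·log₂(P(4)/Q(4)) = 0.85·log₂(0.85/0.0451) = 3.60082

D_KL(P||Q) = -0.05941 - 0.16498 + 0.02560 + 3.60082 = 3.40203 ≈ 3.4020 bits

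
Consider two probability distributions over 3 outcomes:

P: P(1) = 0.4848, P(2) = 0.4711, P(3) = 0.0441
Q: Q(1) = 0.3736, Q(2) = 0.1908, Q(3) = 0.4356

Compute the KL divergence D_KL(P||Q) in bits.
0.6508 bits

D_KL(P||Q) = Σ P(x) log₂(P(x)/Q(x))

Computing term by term:
  P(1)·log₂(P(1)/Q(1)) = 0.4848·log₂(0.4848/0.3736) = 0.18223
  P(2)·log₂(P(2)/Q(2)) = 0.4711·log₂(0.4711/0.1908) = 0.61430
  P(3)·log₂(P(3)/Q(3)) = 0.0441·log₂(0.0441/0.4356) = -0.14571

D_KL(P||Q) = 0.18223 + 0.61430 - 0.14571 = 0.65082 ≈ 0.6508 bits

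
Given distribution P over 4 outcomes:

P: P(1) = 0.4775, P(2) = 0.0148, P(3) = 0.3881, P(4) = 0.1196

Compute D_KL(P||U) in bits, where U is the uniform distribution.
0.5045 bits

U(i) = 1/4 for all i

D_KL(P||U) = Σ P(x) log₂(P(x) / (1/4))
           = Σ P(x) log₂(P(x)) + log₂(4)
           = log₂(4) - H(P)

H(P) = -Σ P(x) log₂(P(x)):
  -P(1)·log₂(P(1)) = -(0.4775)·log₂(0.4775) = 0.50922
  -P(2)·log₂(P(2)) = -(0.0148)·log₂(0.0148) = 0.08996
  -P(3)·log₂(P(3)) = -(0.3881)·log₂(0.3881) = 0.52995
  -P(4)·log₂(P(4)) = -(0.1196)·log₂(0.1196) = 0.36642
H(P) = 0.50922 + 0.08996 + 0.52995 + 0.36642 = 1.49555 bits

log₂(4) = 2.00000 bits

D_KL(P||U) = 2.00000 - 1.49555 = 0.50445 ≈ 0.5045 bits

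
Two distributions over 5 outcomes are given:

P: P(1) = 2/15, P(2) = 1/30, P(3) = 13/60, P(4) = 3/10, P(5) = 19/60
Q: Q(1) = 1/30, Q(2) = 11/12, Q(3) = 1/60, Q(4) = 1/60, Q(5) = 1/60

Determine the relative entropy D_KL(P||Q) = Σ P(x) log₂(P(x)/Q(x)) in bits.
3.5052 bits

D_KL(P||Q) = Σ P(x) log₂(P(x)/Q(x))

Computing term by term:
  P(1)·log₂(P(1)/Q(1)) = (2/15)·log₂((2/15)/(1/30)) = 0.26667
  P(2)·log₂(P(2)/Q(2)) = (1/30)·log₂((1/30)/(11/12)) = -0.15938
  P(3)·log₂(P(3)/Q(3)) = (13/60)·log₂((13/60)/(1/60)) = 0.80176
  P(4)·log₂(P(4)/Q(4)) = (3/10)·log₂((3/10)/(1/60)) = 1.25098
  P(5)·log₂(P(5)/Q(5)) = (19/60)·log₂((19/60)/(1/60)) = 1.34518

D_KL(P||Q) = 0.26667 - 0.15938 + 0.80176 + 1.25098 + 1.34518 = 3.50521 ≈ 3.5052 bits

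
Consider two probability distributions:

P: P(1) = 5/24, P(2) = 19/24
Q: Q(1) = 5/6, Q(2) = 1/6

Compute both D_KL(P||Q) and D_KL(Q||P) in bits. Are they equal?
D_KL(P||Q) = 1.3629 bits, D_KL(Q||P) = 1.2920 bits. No, they are not equal.

D_KL(P||Q) = Σ P(x) log₂(P(x)/Q(x))

Computing term by term:
  P(1)·log₂(P(1)/Q(1)) = (5/24)·log₂((5/24)/(5/6)) = -0.41667
  P(2)·log₂(P(2)/Q(2)) = (19/24)·log₂((19/24)/(1/6)) = 1.77961

D_KL(P||Q) = -0.41667 + 1.77961 = 1.36294 ≈ 1.3629 bits

D_KL(Q||P) = Σ Q(x) log₂(Q(x)/P(x))

Computing term by term:
  Q(1)·log₂(Q(1)/P(1)) = (5/6)·log₂((5/6)/(5/24)) = 1.66667
  Q(2)·log₂(Q(2)/P(2)) = (1/6)·log₂((1/6)/(19/24)) = -0.37465

D_KL(Q||P) = 1.66667 - 0.37465 = 1.29202 ≈ 1.2920 bits

These are NOT equal (difference: 0.0709 bits). KL divergence is asymmetric: D_KL(P||Q) ≠ D_KL(Q||P) in general.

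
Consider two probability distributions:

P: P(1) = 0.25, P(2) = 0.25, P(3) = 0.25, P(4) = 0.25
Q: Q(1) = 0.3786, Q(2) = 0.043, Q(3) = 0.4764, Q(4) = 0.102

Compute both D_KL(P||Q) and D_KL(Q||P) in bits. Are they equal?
D_KL(P||Q) = 0.5760 bits, D_KL(Q||P) = 0.4287 bits. No, they are not equal.

D_KL(P||Q) = Σ P(x) log₂(P(x)/Q(x))

Computing term by term:
  P(1)·log₂(P(1)/Q(1)) = 0.25·log₂(0.25/0.3786) = -0.14969
  P(2)·log₂(P(2)/Q(2)) = 0.25·log₂(0.25/0.043) = 0.63488
  P(3)·log₂(P(3)/Q(3)) = 0.25·log₂(0.25/0.4764) = -0.23256
  P(4)·log₂(P(4)/Q(4)) = 0.25·log₂(0.25/0.102) = 0.32334

D_KL(P||Q) = -0.14969 + 0.63488 - 0.23256 + 0.32334 = 0.57597 ≈ 0.5760 bits

D_KL(Q||P) = Σ Q(x) log₂(Q(x)/P(x))

Computing term by term:
  Q(1)·log₂(Q(1)/P(1)) = 0.3786·log₂(0.3786/0.25) = 0.22669
  Q(2)·log₂(Q(2)/P(2)) = 0.043·log₂(0.043/0.25) = -0.10920
  Q(3)·log₂(Q(3)/P(3)) = 0.4764·log₂(0.4764/0.25) = 0.44317
  Q(4)·log₂(Q(4)/P(4)) = 0.102·log₂(0.102/0.25) = -0.13192

D_KL(Q||P) = 0.22669 - 0.10920 + 0.44317 - 0.13192 = 0.42874 ≈ 0.4287 bits

These are NOT equal (difference: 0.1473 bits). KL divergence is asymmetric: D_KL(P||Q) ≠ D_KL(Q||P) in general.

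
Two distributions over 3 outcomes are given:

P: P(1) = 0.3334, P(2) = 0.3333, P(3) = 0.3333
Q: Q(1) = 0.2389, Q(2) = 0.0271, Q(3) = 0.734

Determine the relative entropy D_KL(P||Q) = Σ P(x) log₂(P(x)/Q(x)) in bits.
0.9874 bits

D_KL(P||Q) = Σ P(x) log₂(P(x)/Q(x))

Computing term by term:
  P(1)·log₂(P(1)/Q(1)) = 0.3334·log₂(0.3334/0.2389) = 0.16031
  P(2)·log₂(P(2)/Q(2)) = 0.3333·log₂(0.3333/0.0271) = 1.20670
  P(3)·log₂(P(3)/Q(3)) = 0.3333·log₂(0.3333/0.734) = -0.37961

D_KL(P||Q) = 0.16031 + 1.20670 - 0.37961 = 0.98740 ≈ 0.9874 bits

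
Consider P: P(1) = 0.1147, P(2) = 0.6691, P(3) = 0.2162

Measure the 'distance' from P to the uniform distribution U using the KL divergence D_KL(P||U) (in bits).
0.3610 bits

U(i) = 1/3 for all i

D_KL(P||U) = Σ P(x) log₂(P(x) / (1/3))
           = Σ P(x) log₂(P(x)) + log₂(3)
           = log₂(3) - H(P)

H(P) = -Σ P(x) log₂(P(x)):
  -P(1)·log₂(P(1)) = -(0.1147)·log₂(0.1147) = 0.35833
  -P(2)·log₂(P(2)) = -(0.6691)·log₂(0.6691) = 0.38788
  -P(3)·log₂(P(3)) = -(0.2162)·log₂(0.2162) = 0.47771
H(P) = 0.35833 + 0.38788 + 0.47771 = 1.22392 bits

log₂(3) = 1.58496 bits

D_KL(P||U) = 1.58496 - 1.22392 = 0.36104 ≈ 0.3610 bits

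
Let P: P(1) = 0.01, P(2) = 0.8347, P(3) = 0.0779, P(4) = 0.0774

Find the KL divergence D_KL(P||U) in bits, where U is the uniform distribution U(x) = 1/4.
1.1434 bits

U(i) = 1/4 for all i

D_KL(P||U) = Σ P(x) log₂(P(x) / (1/4))
           = Σ P(x) log₂(P(x)) + log₂(4)
           = log₂(4) - H(P)

H(P) = -Σ P(x) log₂(P(x)):
  -P(1)·log₂(P(1)) = -(0.01)·log₂(0.01) = 0.06644
  -P(2)·log₂(P(2)) = -(0.8347)·log₂(0.8347) = 0.21758
  -P(3)·log₂(P(3)) = -(0.0779)·log₂(0.0779) = 0.28685
  -P(4)·log₂(P(4)) = -(0.0774)·log₂(0.0774) = 0.28572
H(P) = 0.06644 + 0.21758 + 0.28685 + 0.28572 = 0.85659 bits

log₂(4) = 2.00000 bits

D_KL(P||U) = 2.00000 - 0.85659 = 1.14341 ≈ 1.1434 bits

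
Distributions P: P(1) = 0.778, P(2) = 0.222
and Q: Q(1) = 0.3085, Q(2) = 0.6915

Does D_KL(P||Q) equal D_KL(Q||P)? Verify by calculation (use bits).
D_KL(P||Q) = 0.6743 bits, D_KL(Q||P) = 0.7218 bits. No — D_KL(P||Q) ≠ D_KL(Q||P) for this pair.

D_KL(P||Q) = Σ P(x) log₂(P(x)/Q(x))

Computing term by term:
  P(1)·log₂(P(1)/Q(1)) = 0.778·log₂(0.778/0.3085) = 1.03824
  P(2)·log₂(P(2)/Q(2)) = 0.222·log₂(0.222/0.6915) = -0.36390

D_KL(P||Q) = 1.03824 - 0.36390 = 0.67434 ≈ 0.6743 bits

D_KL(Q||P) = Σ Q(x) log₂(Q(x)/P(x))

Computing term by term:
  Q(1)·log₂(Q(1)/P(1)) = 0.3085·log₂(0.3085/0.778) = -0.41169
  Q(2)·log₂(Q(2)/P(2)) = 0.6915·log₂(0.6915/0.222) = 1.13349

D_KL(Q||P) = -0.41169 + 1.13349 = 0.72180 ≈ 0.7218 bits

These are NOT equal (difference: 0.0475 bits). KL divergence is asymmetric: D_KL(P||Q) ≠ D_KL(Q||P) in general.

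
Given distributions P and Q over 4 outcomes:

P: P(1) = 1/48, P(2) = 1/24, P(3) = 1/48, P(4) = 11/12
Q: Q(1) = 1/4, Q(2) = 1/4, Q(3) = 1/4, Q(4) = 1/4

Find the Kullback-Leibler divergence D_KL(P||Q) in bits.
1.4612 bits

D_KL(P||Q) = Σ P(x) log₂(P(x)/Q(x))

Computing term by term:
  P(1)·log₂(P(1)/Q(1)) = (1/48)·log₂((1/48)/(1/4)) = -0.07469
  P(2)·log₂(P(2)/Q(2)) = (1/24)·log₂((1/24)/(1/4)) = -0.10771
  P(3)·log₂(P(3)/Q(3)) = (1/48)·log₂((1/48)/(1/4)) = -0.07469
  P(4)·log₂(P(4)/Q(4)) = (11/12)·log₂((11/12)/(1/4)) = 1.71826

D_KL(P||Q) = -0.07469 - 0.10771 - 0.07469 + 1.71826 = 1.46117 ≈ 1.4612 bits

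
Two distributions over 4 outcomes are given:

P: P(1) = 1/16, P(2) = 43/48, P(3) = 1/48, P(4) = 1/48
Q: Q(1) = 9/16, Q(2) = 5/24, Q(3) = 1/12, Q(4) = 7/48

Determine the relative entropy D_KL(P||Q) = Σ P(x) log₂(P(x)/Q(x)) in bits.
1.5869 bits

D_KL(P||Q) = Σ P(x) log₂(P(x)/Q(x))

Computing term by term:
  P(1)·log₂(P(1)/Q(1)) = (1/16)·log₂((1/16)/(9/16)) = -0.19812
  P(2)·log₂(P(2)/Q(2)) = (43/48)·log₂((43/48)/(5/24)) = 1.88513
  P(3)·log₂(P(3)/Q(3)) = (1/48)·log₂((1/48)/(1/12)) = -0.04167
  P(4)·log₂(P(4)/Q(4)) = (1/48)·log₂((1/48)/(7/48)) = -0.05849

D_KL(P||Q) = -0.19812 + 1.88513 - 0.04167 - 0.05849 = 1.58685 ≈ 1.5869 bits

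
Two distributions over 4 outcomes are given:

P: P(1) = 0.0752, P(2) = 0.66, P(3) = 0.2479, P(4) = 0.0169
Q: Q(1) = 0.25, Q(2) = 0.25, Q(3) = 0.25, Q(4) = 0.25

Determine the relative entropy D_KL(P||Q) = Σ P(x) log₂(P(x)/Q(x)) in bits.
0.7253 bits

D_KL(P||Q) = Σ P(x) log₂(P(x)/Q(x))

Computing term by term:
  P(1)·log₂(P(1)/Q(1)) = 0.0752·log₂(0.0752/0.25) = -0.13033
  P(2)·log₂(P(2)/Q(2)) = 0.66·log₂(0.66/0.25) = 0.92436
  P(3)·log₂(P(3)/Q(3)) = 0.2479·log₂(0.2479/0.25) = -0.00302
  P(4)·log₂(P(4)/Q(4)) = 0.0169·log₂(0.0169/0.25) = -0.06569

D_KL(P||Q) = -0.13033 + 0.92436 - 0.00302 - 0.06569 = 0.72532 ≈ 0.7253 bits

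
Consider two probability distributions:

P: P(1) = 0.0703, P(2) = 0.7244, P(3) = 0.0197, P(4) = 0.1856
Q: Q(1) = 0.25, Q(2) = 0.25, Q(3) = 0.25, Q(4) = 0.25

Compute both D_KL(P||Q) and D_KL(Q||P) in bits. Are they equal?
D_KL(P||Q) = 0.8312 bits, D_KL(Q||P) = 1.0977 bits. No, they are not equal.

D_KL(P||Q) = Σ P(x) log₂(P(x)/Q(x))

Computing term by term:
  P(1)·log₂(P(1)/Q(1)) = 0.0703·log₂(0.0703/0.25) = -0.12867
  P(2)·log₂(P(2)/Q(2)) = 0.7244·log₂(0.7244/0.25) = 1.11185
  P(3)·log₂(P(3)/Q(3)) = 0.0197·log₂(0.0197/0.25) = -0.07221
  P(4)·log₂(P(4)/Q(4)) = 0.1856·log₂(0.1856/0.25) = -0.07976

D_KL(P||Q) = -0.12867 + 1.11185 - 0.07221 - 0.07976 = 0.83121 ≈ 0.8312 bits

D_KL(Q||P) = Σ Q(x) log₂(Q(x)/P(x))

Computing term by term:
  Q(1)·log₂(Q(1)/P(1)) = 0.25·log₂(0.25/0.0703) = 0.45758
  Q(2)·log₂(Q(2)/P(2)) = 0.25·log₂(0.25/0.7244) = -0.38371
  Q(3)·log₂(Q(3)/P(3)) = 0.25·log₂(0.25/0.0197) = 0.91642
  Q(4)·log₂(Q(4)/P(4)) = 0.25·log₂(0.25/0.1856) = 0.10743

D_KL(Q||P) = 0.45758 - 0.38371 + 0.91642 + 0.10743 = 1.09772 ≈ 1.0977 bits

These are NOT equal (difference: 0.2665 bits). KL divergence is asymmetric: D_KL(P||Q) ≠ D_KL(Q||P) in general.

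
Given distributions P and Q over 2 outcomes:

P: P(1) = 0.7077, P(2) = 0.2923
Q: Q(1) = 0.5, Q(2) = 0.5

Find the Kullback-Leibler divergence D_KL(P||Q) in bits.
0.1283 bits

D_KL(P||Q) = Σ P(x) log₂(P(x)/Q(x))

Computing term by term:
  P(1)·log₂(P(1)/Q(1)) = 0.7077·log₂(0.7077/0.5) = 0.35471
  P(2)·log₂(P(2)/Q(2)) = 0.2923·log₂(0.2923/0.5) = -0.22638

D_KL(P||Q) = 0.35471 - 0.22638 = 0.12833 ≈ 0.1283 bits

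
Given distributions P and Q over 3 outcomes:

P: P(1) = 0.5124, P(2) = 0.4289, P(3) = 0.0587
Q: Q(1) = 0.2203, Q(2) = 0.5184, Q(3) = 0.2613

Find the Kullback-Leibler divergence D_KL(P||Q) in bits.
0.3803 bits

D_KL(P||Q) = Σ P(x) log₂(P(x)/Q(x))

Computing term by term:
  P(1)·log₂(P(1)/Q(1)) = 0.5124·log₂(0.5124/0.2203) = 0.62400
  P(2)·log₂(P(2)/Q(2)) = 0.4289·log₂(0.4289/0.5184) = -0.11727
  P(3)·log₂(P(3)/Q(3)) = 0.0587·log₂(0.0587/0.2613) = -0.12646

D_KL(P||Q) = 0.62400 - 0.11727 - 0.12646 = 0.38027 ≈ 0.3803 bits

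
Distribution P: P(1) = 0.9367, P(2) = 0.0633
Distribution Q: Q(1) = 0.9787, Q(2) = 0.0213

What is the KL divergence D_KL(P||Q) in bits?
0.0402 bits

D_KL(P||Q) = Σ P(x) log₂(P(x)/Q(x))

Computing term by term:
  P(1)·log₂(P(1)/Q(1)) = 0.9367·log₂(0.9367/0.9787) = -0.05927
  P(2)·log₂(P(2)/Q(2)) = 0.0633·log₂(0.0633/0.0213) = 0.09947

D_KL(P||Q) = -0.05927 + 0.09947 = 0.04020 ≈ 0.0402 bits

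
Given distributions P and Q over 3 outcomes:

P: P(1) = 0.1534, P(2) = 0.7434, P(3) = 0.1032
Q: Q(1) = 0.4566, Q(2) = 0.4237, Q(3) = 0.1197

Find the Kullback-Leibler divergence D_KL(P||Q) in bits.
0.3395 bits

D_KL(P||Q) = Σ P(x) log₂(P(x)/Q(x))

Computing term by term:
  P(1)·log₂(P(1)/Q(1)) = 0.1534·log₂(0.1534/0.4566) = -0.24140
  P(2)·log₂(P(2)/Q(2)) = 0.7434·log₂(0.7434/0.4237) = 0.60297
  P(3)·log₂(P(3)/Q(3)) = 0.1032·log₂(0.1032/0.1197) = -0.02208

D_KL(P||Q) = -0.24140 + 0.60297 - 0.02208 = 0.33949 ≈ 0.3395 bits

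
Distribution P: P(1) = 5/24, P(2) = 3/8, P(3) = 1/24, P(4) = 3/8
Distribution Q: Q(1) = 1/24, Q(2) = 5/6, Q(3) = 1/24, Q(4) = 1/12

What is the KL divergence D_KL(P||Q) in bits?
0.8655 bits

D_KL(P||Q) = Σ P(x) log₂(P(x)/Q(x))

Computing term by term:
  P(1)·log₂(P(1)/Q(1)) = (5/24)·log₂((5/24)/(1/24)) = 0.48374
  P(2)·log₂(P(2)/Q(2)) = (3/8)·log₂((3/8)/(5/6)) = -0.43200
  P(3)·log₂(P(3)/Q(3)) = (1/24)·log₂((1/24)/(1/24)) = 0.00000
  P(4)·log₂(P(4)/Q(4)) = (3/8)·log₂((3/8)/(1/12)) = 0.81372

D_KL(P||Q) = 0.48374 - 0.43200 + 0.00000 + 0.81372 = 0.86546 ≈ 0.8655 bits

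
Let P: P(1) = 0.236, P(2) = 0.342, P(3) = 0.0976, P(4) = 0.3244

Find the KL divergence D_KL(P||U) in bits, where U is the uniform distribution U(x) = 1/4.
0.1245 bits

U(i) = 1/4 for all i

D_KL(P||U) = Σ P(x) log₂(P(x) / (1/4))
           = Σ P(x) log₂(P(x)) + log₂(4)
           = log₂(4) - H(P)

H(P) = -Σ P(x) log₂(P(x)):
  -P(1)·log₂(P(1)) = -(0.236)·log₂(0.236) = 0.49162
  -P(2)·log₂(P(2)) = -(0.342)·log₂(0.342) = 0.52939
  -P(3)·log₂(P(3)) = -(0.0976)·log₂(0.0976) = 0.32764
  -P(4)·log₂(P(4)) = -(0.3244)·log₂(0.3244) = 0.52688
H(P) = 0.49162 + 0.52939 + 0.32764 + 0.52688 = 1.87553 bits

log₂(4) = 2.00000 bits

D_KL(P||U) = 2.00000 - 1.87553 = 0.12447 ≈ 0.1245 bits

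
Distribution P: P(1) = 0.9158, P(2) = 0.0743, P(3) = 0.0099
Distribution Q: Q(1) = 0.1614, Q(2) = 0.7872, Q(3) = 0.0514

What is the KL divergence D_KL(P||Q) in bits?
2.0170 bits

D_KL(P||Q) = Σ P(x) log₂(P(x)/Q(x))

Computing term by term:
  P(1)·log₂(P(1)/Q(1)) = 0.9158·log₂(0.9158/0.1614) = 2.29352
  P(2)·log₂(P(2)/Q(2)) = 0.0743·log₂(0.0743/0.7872) = -0.25301
  P(3)·log₂(P(3)/Q(3)) = 0.0099·log₂(0.0099/0.0514) = -0.02353

D_KL(P||Q) = 2.29352 - 0.25301 - 0.02353 = 2.01698 ≈ 2.0170 bits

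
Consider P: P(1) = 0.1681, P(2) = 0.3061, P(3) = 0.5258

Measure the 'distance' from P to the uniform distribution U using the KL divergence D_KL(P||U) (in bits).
0.1421 bits

U(i) = 1/3 for all i

D_KL(P||U) = Σ P(x) log₂(P(x) / (1/3))
           = Σ P(x) log₂(P(x)) + log₂(3)
           = log₂(3) - H(P)

H(P) = -Σ P(x) log₂(P(x)):
  -P(1)·log₂(P(1)) = -(0.1681)·log₂(0.1681) = 0.43246
  -P(2)·log₂(P(2)) = -(0.3061)·log₂(0.3061) = 0.52280
  -P(3)·log₂(P(3)) = -(0.5258)·log₂(0.5258) = 0.48763
H(P) = 0.43246 + 0.52280 + 0.48763 = 1.44289 bits

log₂(3) = 1.58496 bits

D_KL(P||U) = 1.58496 - 1.44289 = 0.14207 ≈ 0.1421 bits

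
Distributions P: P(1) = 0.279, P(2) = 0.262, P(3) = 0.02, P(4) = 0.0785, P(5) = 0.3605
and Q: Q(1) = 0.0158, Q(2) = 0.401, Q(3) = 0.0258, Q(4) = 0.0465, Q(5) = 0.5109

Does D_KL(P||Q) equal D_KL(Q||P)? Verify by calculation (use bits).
D_KL(P||Q) = 0.8654 bits, D_KL(Q||P) = 0.4121 bits. No — D_KL(P||Q) ≠ D_KL(Q||P) for this pair.

D_KL(P||Q) = Σ P(x) log₂(P(x)/Q(x))

Computing term by term:
  P(1)·log₂(P(1)/Q(1)) = 0.279·log₂(0.279/0.0158) = 1.15569
  P(2)·log₂(P(2)/Q(2)) = 0.262·log₂(0.262/0.401) = -0.16088
  P(3)·log₂(P(3)/Q(3)) = 0.02·log₂(0.02/0.0258) = -0.00735
  P(4)·log₂(P(4)/Q(4)) = 0.0785·log₂(0.0785/0.0465) = 0.05930
  P(5)·log₂(P(5)/Q(5)) = 0.3605·log₂(0.3605/0.5109) = -0.18135

D_KL(P||Q) = 1.15569 - 0.16088 - 0.00735 + 0.05930 - 0.18135 = 0.86541 ≈ 0.8654 bits

D_KL(Q||P) = Σ Q(x) log₂(Q(x)/P(x))

Computing term by term:
  Q(1)·log₂(Q(1)/P(1)) = 0.0158·log₂(0.0158/0.279) = -0.06545
  Q(2)·log₂(Q(2)/P(2)) = 0.401·log₂(0.401/0.262) = 0.24623
  Q(3)·log₂(Q(3)/P(3)) = 0.0258·log₂(0.0258/0.02) = 0.00948
  Q(4)·log₂(Q(4)/P(4)) = 0.0465·log₂(0.0465/0.0785) = -0.03513
  Q(5)·log₂(Q(5)/P(5)) = 0.5109·log₂(0.5109/0.3605) = 0.25700

D_KL(Q||P) = -0.06545 + 0.24623 + 0.00948 - 0.03513 + 0.25700 = 0.41213 ≈ 0.4121 bits

These are NOT equal (difference: 0.4533 bits). KL divergence is asymmetric: D_KL(P||Q) ≠ D_KL(Q||P) in general.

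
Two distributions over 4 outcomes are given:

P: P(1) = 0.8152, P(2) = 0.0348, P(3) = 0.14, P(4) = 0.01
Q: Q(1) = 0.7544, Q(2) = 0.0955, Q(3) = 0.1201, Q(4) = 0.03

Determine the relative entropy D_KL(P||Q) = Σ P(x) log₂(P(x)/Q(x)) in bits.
0.0556 bits

D_KL(P||Q) = Σ P(x) log₂(P(x)/Q(x))

Computing term by term:
  P(1)·log₂(P(1)/Q(1)) = 0.8152·log₂(0.8152/0.7544) = 0.09116
  P(2)·log₂(P(2)/Q(2)) = 0.0348·log₂(0.0348/0.0955) = -0.05068
  P(3)·log₂(P(3)/Q(3)) = 0.14·log₂(0.14/0.1201) = 0.03097
  P(4)·log₂(P(4)/Q(4)) = 0.01·log₂(0.01/0.03) = -0.01585

D_KL(P||Q) = 0.09116 - 0.05068 + 0.03097 - 0.01585 = 0.05560 ≈ 0.0556 bits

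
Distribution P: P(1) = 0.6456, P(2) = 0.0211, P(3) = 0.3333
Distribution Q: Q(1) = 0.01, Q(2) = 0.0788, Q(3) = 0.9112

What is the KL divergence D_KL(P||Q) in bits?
3.3580 bits

D_KL(P||Q) = Σ P(x) log₂(P(x)/Q(x))

Computing term by term:
  P(1)·log₂(P(1)/Q(1)) = 0.6456·log₂(0.6456/0.01) = 3.88171
  P(2)·log₂(P(2)/Q(2)) = 0.0211·log₂(0.0211/0.0788) = -0.04011
  P(3)·log₂(P(3)/Q(3)) = 0.3333·log₂(0.3333/0.9112) = -0.48360

D_KL(P||Q) = 3.88171 - 0.04011 - 0.48360 = 3.35800 ≈ 3.3580 bits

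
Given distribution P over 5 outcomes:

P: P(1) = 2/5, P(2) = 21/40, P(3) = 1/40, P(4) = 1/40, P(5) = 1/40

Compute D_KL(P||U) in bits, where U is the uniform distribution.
0.9060 bits

U(i) = 1/5 for all i

D_KL(P||U) = Σ P(x) log₂(P(x) / (1/5))
           = Σ P(x) log₂(P(x)) + log₂(5)
           = log₂(5) - H(P)

H(P) = -Σ P(x) log₂(P(x)):
  -P(1)·log₂(P(1)) = -(2/5)·log₂(2/5) = 0.52877
  -P(2)·log₂(P(2)) = -(21/40)·log₂(21/40) = 0.48805
  -P(3)·log₂(P(3)) = -(1/40)·log₂(1/40) = 0.13305
  -P(4)·log₂(P(4)) = -(1/40)·log₂(1/40) = 0.13305
  -P(5)·log₂(P(5)) = -(1/40)·log₂(1/40) = 0.13305
H(P) = 0.52877 + 0.48805 + 0.13305 + 0.13305 + 0.13305 = 1.41597 bits

log₂(5) = 2.32193 bits

D_KL(P||U) = 2.32193 - 1.41597 = 0.90596 ≈ 0.9060 bits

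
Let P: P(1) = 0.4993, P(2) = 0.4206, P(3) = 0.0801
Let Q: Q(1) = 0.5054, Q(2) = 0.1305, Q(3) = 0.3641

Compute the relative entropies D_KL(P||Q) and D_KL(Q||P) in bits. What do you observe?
D_KL(P||Q) = 0.5264 bits, D_KL(Q||P) = 0.5839 bits. The two directions give different values (D_KL(Q||P) exceeds D_KL(P||Q) by 0.0575 bits): KL divergence is asymmetric.

D_KL(P||Q) = Σ P(x) log₂(P(x)/Q(x))

Computing term by term:
  P(1)·log₂(P(1)/Q(1)) = 0.4993·log₂(0.4993/0.5054) = -0.00875
  P(2)·log₂(P(2)/Q(2)) = 0.4206·log₂(0.4206/0.1305) = 0.71014
  P(3)·log₂(P(3)/Q(3)) = 0.0801·log₂(0.0801/0.3641) = -0.17498

D_KL(P||Q) = -0.00875 + 0.71014 - 0.17498 = 0.52641 ≈ 0.5264 bits

D_KL(Q||P) = Σ Q(x) log₂(Q(x)/P(x))

Computing term by term:
  Q(1)·log₂(Q(1)/P(1)) = 0.5054·log₂(0.5054/0.4993) = 0.00885
  Q(2)·log₂(Q(2)/P(2)) = 0.1305·log₂(0.1305/0.4206) = -0.22034
  Q(3)·log₂(Q(3)/P(3)) = 0.3641·log₂(0.3641/0.0801) = 0.79536

D_KL(Q||P) = 0.00885 - 0.22034 + 0.79536 = 0.58387 ≈ 0.5839 bits

These are NOT equal (difference: 0.0575 bits). KL divergence is asymmetric: D_KL(P||Q) ≠ D_KL(Q||P) in general.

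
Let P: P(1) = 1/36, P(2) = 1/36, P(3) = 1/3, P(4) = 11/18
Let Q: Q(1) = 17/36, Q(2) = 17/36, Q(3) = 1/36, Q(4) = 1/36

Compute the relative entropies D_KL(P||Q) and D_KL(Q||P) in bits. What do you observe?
D_KL(P||Q) = 3.6931 bits, D_KL(Q||P) = 3.6369 bits. The two directions give different values (D_KL(P||Q) exceeds D_KL(Q||P) by 0.0562 bits): KL divergence is asymmetric.

D_KL(P||Q) = Σ P(x) log₂(P(x)/Q(x))

Computing term by term:
  P(1)·log₂(P(1)/Q(1)) = (1/36)·log₂((1/36)/(17/36)) = -0.11354
  P(2)·log₂(P(2)/Q(2)) = (1/36)·log₂((1/36)/(17/36)) = -0.11354
  P(3)·log₂(P(3)/Q(3)) = (1/3)·log₂((1/3)/(1/36)) = 1.19499
  P(4)·log₂(P(4)/Q(4)) = (11/18)·log₂((11/18)/(1/36)) = 2.72521

D_KL(P||Q) = -0.11354 - 0.11354 + 1.19499 + 2.72521 = 3.69312 ≈ 3.6931 bits

D_KL(Q||P) = Σ Q(x) log₂(Q(x)/P(x))

Computing term by term:
  Q(1)·log₂(Q(1)/P(1)) = (17/36)·log₂((17/36)/(1/36)) = 1.93019
  Q(2)·log₂(Q(2)/P(2)) = (17/36)·log₂((17/36)/(1/36)) = 1.93019
  Q(3)·log₂(Q(3)/P(3)) = (1/36)·log₂((1/36)/(1/3)) = -0.09958
  Q(4)·log₂(Q(4)/P(4)) = (1/36)·log₂((1/36)/(11/18)) = -0.12387

D_KL(Q||P) = 1.93019 + 1.93019 - 0.09958 - 0.12387 = 3.63693 ≈ 3.6369 bits

These are NOT equal (difference: 0.0562 bits). KL divergence is asymmetric: D_KL(P||Q) ≠ D_KL(Q||P) in general.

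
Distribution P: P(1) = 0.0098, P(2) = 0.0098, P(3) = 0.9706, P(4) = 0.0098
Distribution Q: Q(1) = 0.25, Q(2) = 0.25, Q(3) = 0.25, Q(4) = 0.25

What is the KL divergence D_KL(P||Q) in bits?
1.7620 bits

D_KL(P||Q) = Σ P(x) log₂(P(x)/Q(x))

Computing term by term:
  P(1)·log₂(P(1)/Q(1)) = 0.0098·log₂(0.0098/0.25) = -0.04580
  P(2)·log₂(P(2)/Q(2)) = 0.0098·log₂(0.0098/0.25) = -0.04580
  P(3)·log₂(P(3)/Q(3)) = 0.9706·log₂(0.9706/0.25) = 1.89941
  P(4)·log₂(P(4)/Q(4)) = 0.0098·log₂(0.0098/0.25) = -0.04580

D_KL(P||Q) = -0.04580 - 0.04580 + 1.89941 - 0.04580 = 1.76201 ≈ 1.7620 bits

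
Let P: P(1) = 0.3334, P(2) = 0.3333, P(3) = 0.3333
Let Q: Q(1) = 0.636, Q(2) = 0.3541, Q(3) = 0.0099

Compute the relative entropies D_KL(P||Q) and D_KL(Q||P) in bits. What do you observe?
D_KL(P||Q) = 1.3512 bits, D_KL(Q||P) = 0.5733 bits. The two directions give different values (D_KL(P||Q) exceeds D_KL(Q||P) by 0.7779 bits): KL divergence is asymmetric.

D_KL(P||Q) = Σ P(x) log₂(P(x)/Q(x))

Computing term by term:
  P(1)·log₂(P(1)/Q(1)) = 0.3334·log₂(0.3334/0.636) = -0.31065
  P(2)·log₂(P(2)/Q(2)) = 0.3333·log₂(0.3333/0.3541) = -0.02911
  P(3)·log₂(P(3)/Q(3)) = 0.3333·log₂(0.3333/0.0099) = 1.69091

D_KL(P||Q) = -0.31065 - 0.02911 + 1.69091 = 1.35115 ≈ 1.3512 bits

D_KL(Q||P) = Σ Q(x) log₂(Q(x)/P(x))

Computing term by term:
  Q(1)·log₂(Q(1)/P(1)) = 0.636·log₂(0.636/0.3334) = 0.59261
  Q(2)·log₂(Q(2)/P(2)) = 0.3541·log₂(0.3541/0.3333) = 0.03093
  Q(3)·log₂(Q(3)/P(3)) = 0.0099·log₂(0.0099/0.3333) = -0.05023

D_KL(Q||P) = 0.59261 + 0.03093 - 0.05023 = 0.57331 ≈ 0.5733 bits

These are NOT equal (difference: 0.7779 bits). KL divergence is asymmetric: D_KL(P||Q) ≠ D_KL(Q||P) in general.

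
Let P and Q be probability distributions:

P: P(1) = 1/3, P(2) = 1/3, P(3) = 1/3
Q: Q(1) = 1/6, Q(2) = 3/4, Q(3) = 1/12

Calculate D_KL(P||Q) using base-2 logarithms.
0.6100 bits

D_KL(P||Q) = Σ P(x) log₂(P(x)/Q(x))

Computing term by term:
  P(1)·log₂(P(1)/Q(1)) = (1/3)·log₂((1/3)/(1/6)) = 0.33333
  P(2)·log₂(P(2)/Q(2)) = (1/3)·log₂((1/3)/(3/4)) = -0.38998
  P(3)·log₂(P(3)/Q(3)) = (1/3)·log₂((1/3)/(1/12)) = 0.66667

D_KL(P||Q) = 0.33333 - 0.38998 + 0.66667 = 0.61002 ≈ 0.6100 bits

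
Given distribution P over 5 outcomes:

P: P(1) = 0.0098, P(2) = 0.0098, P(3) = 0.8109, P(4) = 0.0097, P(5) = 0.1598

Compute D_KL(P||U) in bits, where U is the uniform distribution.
1.4583 bits

U(i) = 1/5 for all i

D_KL(P||U) = Σ P(x) log₂(P(x) / (1/5))
           = Σ P(x) log₂(P(x)) + log₂(5)
           = log₂(5) - H(P)

H(P) = -Σ P(x) log₂(P(x)):
  -P(1)·log₂(P(1)) = -(0.0098)·log₂(0.0098) = 0.06540
  -P(2)·log₂(P(2)) = -(0.0098)·log₂(0.0098) = 0.06540
  -P(3)·log₂(P(3)) = -(0.8109)·log₂(0.8109) = 0.24522
  -P(4)·log₂(P(4)) = -(0.0097)·log₂(0.0097) = 0.06487
  -P(5)·log₂(P(5)) = -(0.1598)·log₂(0.1598) = 0.42278
H(P) = 0.06540 + 0.06540 + 0.24522 + 0.06487 + 0.42278 = 0.86367 bits

log₂(5) = 2.32193 bits

D_KL(P||U) = 2.32193 - 0.86367 = 1.45826 ≈ 1.4583 bits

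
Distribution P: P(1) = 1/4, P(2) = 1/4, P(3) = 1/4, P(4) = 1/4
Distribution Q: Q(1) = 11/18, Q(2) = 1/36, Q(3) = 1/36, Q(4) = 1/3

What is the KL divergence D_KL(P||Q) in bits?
1.1588 bits

D_KL(P||Q) = Σ P(x) log₂(P(x)/Q(x))

Computing term by term:
  P(1)·log₂(P(1)/Q(1)) = (1/4)·log₂((1/4)/(11/18)) = -0.32238
  P(2)·log₂(P(2)/Q(2)) = (1/4)·log₂((1/4)/(1/36)) = 0.79248
  P(3)·log₂(P(3)/Q(3)) = (1/4)·log₂((1/4)/(1/36)) = 0.79248
  P(4)·log₂(P(4)/Q(4)) = (1/4)·log₂((1/4)/(1/3)) = -0.10376

D_KL(P||Q) = -0.32238 + 0.79248 + 0.79248 - 0.10376 = 1.15882 ≈ 1.1588 bits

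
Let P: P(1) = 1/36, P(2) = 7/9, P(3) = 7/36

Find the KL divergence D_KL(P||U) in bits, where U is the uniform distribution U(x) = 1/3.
0.7000 bits

U(i) = 1/3 for all i

D_KL(P||U) = Σ P(x) log₂(P(x) / (1/3))
           = Σ P(x) log₂(P(x)) + log₂(3)
           = log₂(3) - H(P)

H(P) = -Σ P(x) log₂(P(x)):
  -P(1)·log₂(P(1)) = -(1/36)·log₂(1/36) = 0.14361
  -P(2)·log₂(P(2)) = -(7/9)·log₂(7/9) = 0.28200
  -P(3)·log₂(P(3)) = -(7/36)·log₂(7/36) = 0.45939
H(P) = 0.14361 + 0.28200 + 0.45939 = 0.88500 bits

log₂(3) = 1.58496 bits

D_KL(P||U) = 1.58496 - 0.88500 = 0.69996 ≈ 0.7000 bits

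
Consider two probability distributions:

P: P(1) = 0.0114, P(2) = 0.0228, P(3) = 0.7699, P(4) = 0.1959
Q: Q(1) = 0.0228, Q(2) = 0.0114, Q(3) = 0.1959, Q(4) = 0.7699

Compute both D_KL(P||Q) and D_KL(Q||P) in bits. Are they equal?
D_KL(P||Q) = 1.1448 bits, D_KL(Q||P) = 1.1448 bits. Yes, in this case they are equal (although KL divergence is not symmetric in general).

D_KL(P||Q) = Σ P(x) log₂(P(x)/Q(x))

Computing term by term:
  P(1)·log₂(P(1)/Q(1)) = 0.0114·log₂(0.0114/0.0228) = -0.01140
  P(2)·log₂(P(2)/Q(2)) = 0.0228·log₂(0.0228/0.0114) = 0.02280
  P(3)·log₂(P(3)/Q(3)) = 0.7699·log₂(0.7699/0.1959) = 1.52021
  P(4)·log₂(P(4)/Q(4)) = 0.1959·log₂(0.1959/0.7699) = -0.38682

D_KL(P||Q) = -0.01140 + 0.02280 + 1.52021 - 0.38682 = 1.14479 ≈ 1.1448 bits

D_KL(Q||P) = Σ Q(x) log₂(Q(x)/P(x))

Computing term by term:
  Q(1)·log₂(Q(1)/P(1)) = 0.0228·log₂(0.0228/0.0114) = 0.02280
  Q(2)·log₂(Q(2)/P(2)) = 0.0114·log₂(0.0114/0.0228) = -0.01140
  Q(3)·log₂(Q(3)/P(3)) = 0.1959·log₂(0.1959/0.7699) = -0.38682
  Q(4)·log₂(Q(4)/P(4)) = 0.7699·log₂(0.7699/0.1959) = 1.52021

D_KL(Q||P) = 0.02280 - 0.01140 - 0.38682 + 1.52021 = 1.14479 ≈ 1.1448 bits

These ARE equal here. Q is P with outcomes relabeled (Q(1) = P(2), Q(2) = P(1), Q(3) = P(4), Q(4) = P(3)) by a relabeling that is its own inverse, so the two sums contain exactly the same terms in a different order. This is a special case — KL divergence is not symmetric in general: D_KL(P||Q) ≠ D_KL(Q||P) for most P, Q.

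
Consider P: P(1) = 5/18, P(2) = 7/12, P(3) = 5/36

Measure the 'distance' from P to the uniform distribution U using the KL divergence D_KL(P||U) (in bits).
0.2225 bits

U(i) = 1/3 for all i

D_KL(P||U) = Σ P(x) log₂(P(x) / (1/3))
           = Σ P(x) log₂(P(x)) + log₂(3)
           = log₂(3) - H(P)

H(P) = -Σ P(x) log₂(P(x)):
  -P(1)·log₂(P(1)) = -(5/18)·log₂(5/18) = 0.51333
  -P(2)·log₂(P(2)) = -(7/12)·log₂(7/12) = 0.45360
  -P(3)·log₂(P(3)) = -(5/36)·log₂(5/36) = 0.39556
H(P) = 0.51333 + 0.45360 + 0.39556 = 1.36249 bits

log₂(3) = 1.58496 bits

D_KL(P||U) = 1.58496 - 1.36249 = 0.22247 ≈ 0.2225 bits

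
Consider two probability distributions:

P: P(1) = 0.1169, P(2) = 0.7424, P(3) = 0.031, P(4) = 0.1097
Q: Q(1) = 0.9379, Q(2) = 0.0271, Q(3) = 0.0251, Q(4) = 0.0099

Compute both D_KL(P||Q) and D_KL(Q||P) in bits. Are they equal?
D_KL(P||Q) = 3.5845 bits, D_KL(Q||P) = 2.6462 bits. No, they are not equal.

D_KL(P||Q) = Σ P(x) log₂(P(x)/Q(x))

Computing term by term:
  P(1)·log₂(P(1)/Q(1)) = 0.1169·log₂(0.1169/0.9379) = -0.35119
  P(2)·log₂(P(2)/Q(2)) = 0.7424·log₂(0.7424/0.0271) = 3.54558
  P(3)·log₂(P(3)/Q(3)) = 0.031·log₂(0.031/0.0251) = 0.00944
  P(4)·log₂(P(4)/Q(4)) = 0.1097·log₂(0.1097/0.0099) = 0.38066

D_KL(P||Q) = -0.35119 + 3.54558 + 0.00944 + 0.38066 = 3.58449 ≈ 3.5845 bits

D_KL(Q||P) = Σ Q(x) log₂(Q(x)/P(x))

Computing term by term:
  Q(1)·log₂(Q(1)/P(1)) = 0.9379·log₂(0.9379/0.1169) = 2.81760
  Q(2)·log₂(Q(2)/P(2)) = 0.0271·log₂(0.0271/0.7424) = -0.12943
  Q(3)·log₂(Q(3)/P(3)) = 0.0251·log₂(0.0251/0.031) = -0.00764
  Q(4)·log₂(Q(4)/P(4)) = 0.0099·log₂(0.0099/0.1097) = -0.03435

D_KL(Q||P) = 2.81760 - 0.12943 - 0.00764 - 0.03435 = 2.64618 ≈ 2.6462 bits

These are NOT equal (difference: 0.9383 bits). KL divergence is asymmetric: D_KL(P||Q) ≠ D_KL(Q||P) in general.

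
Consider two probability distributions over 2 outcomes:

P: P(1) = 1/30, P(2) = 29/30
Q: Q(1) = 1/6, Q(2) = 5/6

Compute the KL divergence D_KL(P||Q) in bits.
0.1296 bits

D_KL(P||Q) = Σ P(x) log₂(P(x)/Q(x))

Computing term by term:
  P(1)·log₂(P(1)/Q(1)) = (1/30)·log₂((1/30)/(1/6)) = -0.07740
  P(2)·log₂(P(2)/Q(2)) = (29/30)·log₂((29/30)/(5/6)) = 0.20699

D_KL(P||Q) = -0.07740 + 0.20699 = 0.12959 ≈ 0.1296 bits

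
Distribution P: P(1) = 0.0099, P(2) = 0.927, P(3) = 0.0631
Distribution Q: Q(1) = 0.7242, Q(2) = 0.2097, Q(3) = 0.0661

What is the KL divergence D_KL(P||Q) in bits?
1.9222 bits

D_KL(P||Q) = Σ P(x) log₂(P(x)/Q(x))

Computing term by term:
  P(1)·log₂(P(1)/Q(1)) = 0.0099·log₂(0.0099/0.7242) = -0.06131
  P(2)·log₂(P(2)/Q(2)) = 0.927·log₂(0.927/0.2097) = 1.98771
  P(3)·log₂(P(3)/Q(3)) = 0.0631·log₂(0.0631/0.0661) = -0.00423

D_KL(P||Q) = -0.06131 + 1.98771 - 0.00423 = 1.92217 ≈ 1.9222 bits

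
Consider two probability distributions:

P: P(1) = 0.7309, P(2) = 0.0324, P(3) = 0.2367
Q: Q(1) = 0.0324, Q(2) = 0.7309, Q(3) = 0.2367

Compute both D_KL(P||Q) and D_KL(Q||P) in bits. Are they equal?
D_KL(P||Q) = 3.1402 bits, D_KL(Q||P) = 3.1402 bits. Yes, in this case they are equal (although KL divergence is not symmetric in general).

D_KL(P||Q) = Σ P(x) log₂(P(x)/Q(x))

Computing term by term:
  P(1)·log₂(P(1)/Q(1)) = 0.7309·log₂(0.7309/0.0324) = 3.28584
  P(2)·log₂(P(2)/Q(2)) = 0.0324·log₂(0.0324/0.7309) = -0.14566
  P(3)·log₂(P(3)/Q(3)) = 0.2367·log₂(0.2367/0.2367) = 0.00000

D_KL(P||Q) = 3.28584 - 0.14566 + 0.00000 = 3.14018 ≈ 3.1402 bits

D_KL(Q||P) = Σ Q(x) log₂(Q(x)/P(x))

Computing term by term:
  Q(1)·log₂(Q(1)/P(1)) = 0.0324·log₂(0.0324/0.7309) = -0.14566
  Q(2)·log₂(Q(2)/P(2)) = 0.7309·log₂(0.7309/0.0324) = 3.28584
  Q(3)·log₂(Q(3)/P(3)) = 0.2367·log₂(0.2367/0.2367) = 0.00000

D_KL(Q||P) = -0.14566 + 3.28584 + 0.00000 = 3.14018 ≈ 3.1402 bits

These ARE equal here. Q is P with outcomes relabeled (Q(1) = P(2), Q(2) = P(1)) by a relabeling that is its own inverse, so the two sums contain exactly the same terms in a different order. This is a special case — KL divergence is not symmetric in general: D_KL(P||Q) ≠ D_KL(Q||P) for most P, Q.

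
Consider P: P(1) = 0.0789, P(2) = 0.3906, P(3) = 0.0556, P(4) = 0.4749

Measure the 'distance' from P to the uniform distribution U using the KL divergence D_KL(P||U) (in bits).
0.4392 bits

U(i) = 1/4 for all i

D_KL(P||U) = Σ P(x) log₂(P(x) / (1/4))
           = Σ P(x) log₂(P(x)) + log₂(4)
           = log₂(4) - H(P)

H(P) = -Σ P(x) log₂(P(x)):
  -P(1)·log₂(P(1)) = -(0.0789)·log₂(0.0789) = 0.28908
  -P(2)·log₂(P(2)) = -(0.3906)·log₂(0.3906) = 0.52975
  -P(3)·log₂(P(3)) = -(0.0556)·log₂(0.0556) = 0.23178
  -P(4)·log₂(P(4)) = -(0.4749)·log₂(0.4749) = 0.51019
H(P) = 0.28908 + 0.52975 + 0.23178 + 0.51019 = 1.56080 bits

log₂(4) = 2.00000 bits

D_KL(P||U) = 2.00000 - 1.56080 = 0.43920 ≈ 0.4392 bits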